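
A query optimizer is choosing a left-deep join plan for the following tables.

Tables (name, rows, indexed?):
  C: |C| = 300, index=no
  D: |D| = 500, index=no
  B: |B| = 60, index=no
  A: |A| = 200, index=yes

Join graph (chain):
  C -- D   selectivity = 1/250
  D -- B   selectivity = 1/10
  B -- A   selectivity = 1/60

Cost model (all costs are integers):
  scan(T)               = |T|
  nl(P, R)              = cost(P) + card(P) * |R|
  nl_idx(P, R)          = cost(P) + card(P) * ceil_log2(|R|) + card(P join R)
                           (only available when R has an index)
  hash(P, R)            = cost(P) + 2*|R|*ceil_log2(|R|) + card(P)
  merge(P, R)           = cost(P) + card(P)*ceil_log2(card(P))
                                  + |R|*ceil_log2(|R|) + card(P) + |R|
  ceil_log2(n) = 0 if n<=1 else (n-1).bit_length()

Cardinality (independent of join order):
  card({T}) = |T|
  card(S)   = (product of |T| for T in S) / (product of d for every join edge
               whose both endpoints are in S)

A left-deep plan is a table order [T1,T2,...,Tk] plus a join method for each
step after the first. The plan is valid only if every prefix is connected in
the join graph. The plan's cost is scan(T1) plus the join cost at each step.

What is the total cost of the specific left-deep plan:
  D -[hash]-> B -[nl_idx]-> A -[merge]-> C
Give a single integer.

step 1: scan D: cost=500, card=500
step 2: join B via hash
    card(P join B) = 500*60/(10) = 3000
    cost = 500 + 2*60*6 + 500 = 1720
step 3: join A via nl_idx
    card(P join A) = 3000*200/(60) = 10000
    cost = 1720 + 3000*8 + 10000 = 35720
step 4: join C via merge
    card(P join C) = 10000*300/(250) = 12000
    cost = 35720 + 10000*14 + 300*9 + 10000 + 300 = 188720

188720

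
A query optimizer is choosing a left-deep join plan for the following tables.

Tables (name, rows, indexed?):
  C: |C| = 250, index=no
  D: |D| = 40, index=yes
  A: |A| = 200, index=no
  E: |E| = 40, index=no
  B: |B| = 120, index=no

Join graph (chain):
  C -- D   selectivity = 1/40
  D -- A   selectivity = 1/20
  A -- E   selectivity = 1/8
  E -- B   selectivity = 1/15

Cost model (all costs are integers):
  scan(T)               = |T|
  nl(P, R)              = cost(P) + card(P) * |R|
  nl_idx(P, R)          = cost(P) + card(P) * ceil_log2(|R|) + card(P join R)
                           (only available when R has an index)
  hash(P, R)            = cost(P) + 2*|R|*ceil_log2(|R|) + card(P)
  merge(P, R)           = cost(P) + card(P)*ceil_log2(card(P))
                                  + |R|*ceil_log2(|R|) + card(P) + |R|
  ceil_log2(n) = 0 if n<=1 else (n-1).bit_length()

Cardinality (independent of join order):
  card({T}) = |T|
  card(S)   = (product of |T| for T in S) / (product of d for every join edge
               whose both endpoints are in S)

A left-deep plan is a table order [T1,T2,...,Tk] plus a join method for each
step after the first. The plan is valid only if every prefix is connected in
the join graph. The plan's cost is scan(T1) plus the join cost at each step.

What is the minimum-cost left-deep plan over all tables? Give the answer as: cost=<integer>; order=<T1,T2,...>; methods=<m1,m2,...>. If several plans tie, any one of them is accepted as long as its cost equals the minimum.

Selinger DP (subsets sized 1..n):
  {C}: scan cost=250, card=250
  {D}: scan cost=40, card=40
  {A}: scan cost=200, card=200
  {E}: scan cost=40, card=40
  {B}: scan cost=120, card=120
  {CD}: card=250; try (D,hash)→980, (D,nl_idx)→2000, (C,merge)→2570, (D,merge)→2780, (C,hash)→4080, (C,nl)→10040 …(+1); best=980 via (D,hash)
  {AD}: card=400; try (D,hash)→880, (D,nl_idx)→1800, (A,merge)→2120, (D,merge)→2280, (A,hash)→3280, (A,nl)→8040 …(+1); best=880 via (D,hash)
  {AE}: card=1000; try (E,hash)→880, (A,merge)→2120, (E,merge)→2280, (A,hash)→3280, (A,nl)→8040, (E,nl)→8200; best=880 via (E,hash)
  {BE}: card=320; try (E,hash)→720, (B,merge)→1280, (E,merge)→1360, (B,hash)→1760, (B,nl)→4840, (E,nl)→4920; best=720 via (E,hash)
  {ACD}: card=2500; try (A,hash)→4430, (A,merge)→5030, (C,hash)→5280, (C,merge)→7130, (A,nl)→50980, (C,nl)→100880; best=4430 via (A,hash)
  {ADE}: card=2000; try (E,hash)→1760, (D,hash)→2360, (E,merge)→5160, (D,nl_idx)→8880, (D,merge)→12160, (E,nl)→16880 …(+1); best=1760 via (E,hash)
  {ABE}: card=8000; try (B,hash)→3560, (A,hash)→4240, (A,merge)→5720, (B,merge)→12840, (A,nl)→64720, (B,nl)→120880; best=3560 via (B,hash)
  {ACDE}: card=12500; try (E,hash)→7410, (C,hash)→7760, (C,merge)→28010, (E,merge)→37210, (E,nl)→104430, (C,nl)→501760; best=7410 via (E,hash)
  {ABDE}: card=16000; try (B,hash)→5440, (D,hash)→12040, (B,merge)→26720, (D,nl_idx)→67560, (D,merge)→115840, (B,nl)→241760 …(+1); best=5440 via (B,hash)
  {ABCDE}: card=100000; try (B,hash)→21590, (C,hash)→25440, (B,merge)→195870, (C,merge)→247690, (B,nl)→1507410, (C,nl)→4005440; best=21590 via (B,hash)

cost=21590; order=C,D,A,E,B; methods=hash,hash,hash,hash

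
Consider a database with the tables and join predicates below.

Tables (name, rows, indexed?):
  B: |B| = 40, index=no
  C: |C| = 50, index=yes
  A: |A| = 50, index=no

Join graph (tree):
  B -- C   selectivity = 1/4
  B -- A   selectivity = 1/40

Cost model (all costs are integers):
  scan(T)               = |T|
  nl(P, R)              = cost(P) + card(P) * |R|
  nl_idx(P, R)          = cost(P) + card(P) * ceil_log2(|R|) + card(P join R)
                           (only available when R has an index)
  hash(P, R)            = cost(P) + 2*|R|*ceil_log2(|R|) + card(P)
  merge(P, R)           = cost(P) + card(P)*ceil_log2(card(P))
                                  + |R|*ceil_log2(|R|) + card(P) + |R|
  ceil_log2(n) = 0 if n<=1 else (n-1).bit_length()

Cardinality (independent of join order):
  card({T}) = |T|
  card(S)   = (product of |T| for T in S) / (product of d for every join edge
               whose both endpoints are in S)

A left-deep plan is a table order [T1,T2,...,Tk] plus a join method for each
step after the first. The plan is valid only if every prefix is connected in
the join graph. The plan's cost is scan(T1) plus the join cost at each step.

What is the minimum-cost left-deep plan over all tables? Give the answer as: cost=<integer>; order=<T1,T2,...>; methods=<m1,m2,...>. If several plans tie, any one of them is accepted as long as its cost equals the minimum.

cost=1230; order=A,B,C; methods=hash,hash

Selinger DP (subsets sized 1..n):
  {B}: scan cost=40, card=40
  {C}: scan cost=50, card=50
  {A}: scan cost=50, card=50
  {BC}: card=500; try (B,hash)→580, (C,merge)→670, (C,hash)→680, (B,merge)→680, (C,nl_idx)→780, (C,nl)→2040 …(+1); best=580 via (B,hash)
  {AB}: card=50; try (B,hash)→580, (A,merge)→670, (B,merge)→680, (A,hash)→680, (A,nl)→2040, (B,nl)→2050; best=580 via (B,hash)
  {ABC}: card=625; try (C,hash)→1230, (C,merge)→1280, (C,nl_idx)→1505, (A,hash)→1680, (C,nl)→3080, (A,merge)→5930 …(+1); best=1230 via (C,hash)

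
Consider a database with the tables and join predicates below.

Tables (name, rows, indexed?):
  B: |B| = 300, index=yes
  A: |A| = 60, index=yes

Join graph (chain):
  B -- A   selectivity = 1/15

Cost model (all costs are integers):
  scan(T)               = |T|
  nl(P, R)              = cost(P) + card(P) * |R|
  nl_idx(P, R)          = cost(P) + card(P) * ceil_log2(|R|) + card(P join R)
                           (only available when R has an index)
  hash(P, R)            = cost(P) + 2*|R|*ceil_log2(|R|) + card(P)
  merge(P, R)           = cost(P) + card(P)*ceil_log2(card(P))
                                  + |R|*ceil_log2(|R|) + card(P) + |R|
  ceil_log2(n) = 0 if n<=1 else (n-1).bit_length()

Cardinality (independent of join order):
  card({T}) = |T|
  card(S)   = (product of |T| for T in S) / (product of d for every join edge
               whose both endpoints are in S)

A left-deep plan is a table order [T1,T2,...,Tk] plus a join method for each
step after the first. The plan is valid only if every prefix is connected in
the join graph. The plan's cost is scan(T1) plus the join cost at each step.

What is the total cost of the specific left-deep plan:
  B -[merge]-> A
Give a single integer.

3720

step 1: scan B: cost=300, card=300
step 2: join A via merge
    card(P join A) = 300*60/(15) = 1200
    cost = 300 + 300*9 + 60*6 + 300 + 60 = 3720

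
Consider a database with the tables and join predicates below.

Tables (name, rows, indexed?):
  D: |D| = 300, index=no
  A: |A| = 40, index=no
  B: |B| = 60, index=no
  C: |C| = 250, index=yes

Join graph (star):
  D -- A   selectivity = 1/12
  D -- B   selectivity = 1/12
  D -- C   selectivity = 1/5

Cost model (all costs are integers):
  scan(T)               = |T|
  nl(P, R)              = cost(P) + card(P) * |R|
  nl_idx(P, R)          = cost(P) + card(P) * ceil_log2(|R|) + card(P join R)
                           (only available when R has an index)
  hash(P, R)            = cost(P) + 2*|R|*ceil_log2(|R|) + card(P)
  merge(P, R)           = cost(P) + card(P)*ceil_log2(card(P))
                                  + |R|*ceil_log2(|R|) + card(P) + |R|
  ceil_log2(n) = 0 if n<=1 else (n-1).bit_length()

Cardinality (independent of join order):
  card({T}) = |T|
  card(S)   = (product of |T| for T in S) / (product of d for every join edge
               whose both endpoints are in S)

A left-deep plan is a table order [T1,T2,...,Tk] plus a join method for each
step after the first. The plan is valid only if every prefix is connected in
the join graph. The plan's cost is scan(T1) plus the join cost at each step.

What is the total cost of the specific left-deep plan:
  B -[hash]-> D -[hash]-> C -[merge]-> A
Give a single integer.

1361300

step 1: scan B: cost=60, card=60
step 2: join D via hash
    card(P join D) = 60*300/(12) = 1500
    cost = 60 + 2*300*9 + 60 = 5520
step 3: join C via hash
    card(P join C) = 1500*250/(5) = 75000
    cost = 5520 + 2*250*8 + 1500 = 11020
step 4: join A via merge
    card(P join A) = 75000*40/(12) = 250000
    cost = 11020 + 75000*17 + 40*6 + 75000 + 40 = 1361300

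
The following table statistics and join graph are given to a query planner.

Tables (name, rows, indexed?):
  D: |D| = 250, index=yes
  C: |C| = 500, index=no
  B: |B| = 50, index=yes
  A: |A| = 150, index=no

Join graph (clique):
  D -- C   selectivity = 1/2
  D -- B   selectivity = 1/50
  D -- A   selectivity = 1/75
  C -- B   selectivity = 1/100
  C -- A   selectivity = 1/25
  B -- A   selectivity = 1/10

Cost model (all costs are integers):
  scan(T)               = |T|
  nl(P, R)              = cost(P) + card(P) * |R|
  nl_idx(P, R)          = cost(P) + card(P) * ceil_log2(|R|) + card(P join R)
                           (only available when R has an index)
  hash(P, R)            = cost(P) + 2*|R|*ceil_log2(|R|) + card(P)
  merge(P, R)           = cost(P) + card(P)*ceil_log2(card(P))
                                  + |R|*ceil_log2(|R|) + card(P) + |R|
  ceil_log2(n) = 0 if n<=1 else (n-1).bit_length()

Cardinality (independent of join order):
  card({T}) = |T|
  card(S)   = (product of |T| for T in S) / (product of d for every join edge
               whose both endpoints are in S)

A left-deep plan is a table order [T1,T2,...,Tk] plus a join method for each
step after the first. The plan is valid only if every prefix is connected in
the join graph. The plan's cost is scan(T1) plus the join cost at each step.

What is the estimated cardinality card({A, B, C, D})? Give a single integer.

Tables in S: A(150), B(50), C(500), D(250)
Edges inside S: D-C(d=2), D-B(d=50), D-A(d=75), C-B(d=100), C-A(d=25), B-A(d=10)
numerator = 150 * 50 * 500 * 250 = 937500000
denominator = 2 * 50 * 75 * 100 * 25 * 10 = 187500000
card(S) = 937500000 / 187500000 = 5

5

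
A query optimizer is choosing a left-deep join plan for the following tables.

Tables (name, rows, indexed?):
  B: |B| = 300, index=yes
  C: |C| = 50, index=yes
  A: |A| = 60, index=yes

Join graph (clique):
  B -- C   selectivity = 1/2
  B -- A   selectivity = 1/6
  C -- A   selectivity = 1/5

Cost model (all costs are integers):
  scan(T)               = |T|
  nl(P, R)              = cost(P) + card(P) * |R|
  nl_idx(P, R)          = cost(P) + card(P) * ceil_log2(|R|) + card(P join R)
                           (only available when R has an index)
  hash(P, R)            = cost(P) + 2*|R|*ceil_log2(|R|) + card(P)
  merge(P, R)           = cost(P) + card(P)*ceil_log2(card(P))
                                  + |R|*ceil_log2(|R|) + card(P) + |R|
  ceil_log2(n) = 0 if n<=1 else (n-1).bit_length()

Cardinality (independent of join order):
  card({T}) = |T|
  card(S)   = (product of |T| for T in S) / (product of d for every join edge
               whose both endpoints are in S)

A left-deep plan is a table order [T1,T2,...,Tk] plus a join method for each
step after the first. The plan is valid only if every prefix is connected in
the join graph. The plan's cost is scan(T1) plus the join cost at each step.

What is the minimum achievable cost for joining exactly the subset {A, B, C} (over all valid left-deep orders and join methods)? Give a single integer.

4920

Selinger DP over subsets of {A,B,C}:
  {B}: scan cost=300, card=300
  {C}: scan cost=50, card=50
  {A}: scan cost=60, card=60
  {BC}: card=7500; try (C,hash)→1200, (B,merge)→3400, (C,merge)→3650, (B,hash)→5500, (B,nl_idx)→8000, (C,nl_idx)→9600 …(+2); best=1200 via (C,hash)
  {AB}: card=3000; try (A,hash)→1320, (B,merge)→3480, (B,nl_idx)→3600, (A,merge)→3720, (A,nl_idx)→5100, (B,hash)→5520 …(+2); best=1320 via (A,hash)
  {AC}: card=600; try (C,hash)→720, (A,hash)→820, (A,merge)→820, (C,merge)→830, (A,nl_idx)→950, (C,nl_idx)→1020 …(+2); best=720 via (C,hash)
  {ABC}: card=15000; try (C,hash)→4920, (B,hash)→6720, (A,hash)→9420, (B,merge)→10320, (B,nl_idx)→21120, (C,nl_idx)→34320 …(+6); best=4920 via (C,hash)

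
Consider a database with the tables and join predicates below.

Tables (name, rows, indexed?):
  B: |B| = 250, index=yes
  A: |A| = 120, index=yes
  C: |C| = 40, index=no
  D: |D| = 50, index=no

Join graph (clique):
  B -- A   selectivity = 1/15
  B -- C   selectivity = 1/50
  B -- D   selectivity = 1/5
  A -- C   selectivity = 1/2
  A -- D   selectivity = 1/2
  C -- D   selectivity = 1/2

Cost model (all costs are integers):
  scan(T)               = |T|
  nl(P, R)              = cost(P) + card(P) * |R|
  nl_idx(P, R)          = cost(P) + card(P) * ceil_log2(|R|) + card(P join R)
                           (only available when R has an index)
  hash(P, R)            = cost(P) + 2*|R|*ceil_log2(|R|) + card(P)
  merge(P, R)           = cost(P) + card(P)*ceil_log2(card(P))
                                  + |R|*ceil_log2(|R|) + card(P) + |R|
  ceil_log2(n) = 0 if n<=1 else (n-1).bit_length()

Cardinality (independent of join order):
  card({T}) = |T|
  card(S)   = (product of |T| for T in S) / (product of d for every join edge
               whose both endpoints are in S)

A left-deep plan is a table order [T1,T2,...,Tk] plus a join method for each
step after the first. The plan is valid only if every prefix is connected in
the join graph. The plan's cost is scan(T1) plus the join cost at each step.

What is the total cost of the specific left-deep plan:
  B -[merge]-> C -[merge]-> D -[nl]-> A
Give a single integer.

step 1: scan B: cost=250, card=250
step 2: join C via merge
    card(P join C) = 250*40/(50) = 200
    cost = 250 + 250*8 + 40*6 + 250 + 40 = 2780
step 3: join D via merge
    card(P join D) = 200*50/(5*2) = 1000
    cost = 2780 + 200*8 + 50*6 + 200 + 50 = 4930
step 4: join A via nl
    card(P join A) = 1000*120/(15*2*2) = 2000
    cost = 4930 + 1000*120 = 124930

124930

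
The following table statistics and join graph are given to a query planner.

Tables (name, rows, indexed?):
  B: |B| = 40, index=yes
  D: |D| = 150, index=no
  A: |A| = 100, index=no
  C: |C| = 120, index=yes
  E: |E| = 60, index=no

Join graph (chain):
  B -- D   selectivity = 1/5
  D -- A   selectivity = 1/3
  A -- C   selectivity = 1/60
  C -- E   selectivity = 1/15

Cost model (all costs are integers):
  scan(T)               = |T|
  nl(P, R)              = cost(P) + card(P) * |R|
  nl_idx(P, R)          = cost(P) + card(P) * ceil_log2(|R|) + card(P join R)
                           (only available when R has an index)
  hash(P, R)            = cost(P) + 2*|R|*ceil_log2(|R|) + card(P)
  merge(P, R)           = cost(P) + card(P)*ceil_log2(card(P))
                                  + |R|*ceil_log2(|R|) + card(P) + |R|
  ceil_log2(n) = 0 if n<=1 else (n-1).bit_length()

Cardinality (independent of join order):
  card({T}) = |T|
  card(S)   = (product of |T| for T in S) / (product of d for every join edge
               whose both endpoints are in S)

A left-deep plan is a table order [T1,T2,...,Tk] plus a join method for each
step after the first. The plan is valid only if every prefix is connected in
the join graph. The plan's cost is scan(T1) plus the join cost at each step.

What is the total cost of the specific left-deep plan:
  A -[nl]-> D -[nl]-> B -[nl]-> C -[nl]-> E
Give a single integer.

9815100

step 1: scan A: cost=100, card=100
step 2: join D via nl
    card(P join D) = 100*150/(3) = 5000
    cost = 100 + 100*150 = 15100
step 3: join B via nl
    card(P join B) = 5000*40/(5) = 40000
    cost = 15100 + 5000*40 = 215100
step 4: join C via nl
    card(P join C) = 40000*120/(60) = 80000
    cost = 215100 + 40000*120 = 5015100
step 5: join E via nl
    card(P join E) = 80000*60/(15) = 320000
    cost = 5015100 + 80000*60 = 9815100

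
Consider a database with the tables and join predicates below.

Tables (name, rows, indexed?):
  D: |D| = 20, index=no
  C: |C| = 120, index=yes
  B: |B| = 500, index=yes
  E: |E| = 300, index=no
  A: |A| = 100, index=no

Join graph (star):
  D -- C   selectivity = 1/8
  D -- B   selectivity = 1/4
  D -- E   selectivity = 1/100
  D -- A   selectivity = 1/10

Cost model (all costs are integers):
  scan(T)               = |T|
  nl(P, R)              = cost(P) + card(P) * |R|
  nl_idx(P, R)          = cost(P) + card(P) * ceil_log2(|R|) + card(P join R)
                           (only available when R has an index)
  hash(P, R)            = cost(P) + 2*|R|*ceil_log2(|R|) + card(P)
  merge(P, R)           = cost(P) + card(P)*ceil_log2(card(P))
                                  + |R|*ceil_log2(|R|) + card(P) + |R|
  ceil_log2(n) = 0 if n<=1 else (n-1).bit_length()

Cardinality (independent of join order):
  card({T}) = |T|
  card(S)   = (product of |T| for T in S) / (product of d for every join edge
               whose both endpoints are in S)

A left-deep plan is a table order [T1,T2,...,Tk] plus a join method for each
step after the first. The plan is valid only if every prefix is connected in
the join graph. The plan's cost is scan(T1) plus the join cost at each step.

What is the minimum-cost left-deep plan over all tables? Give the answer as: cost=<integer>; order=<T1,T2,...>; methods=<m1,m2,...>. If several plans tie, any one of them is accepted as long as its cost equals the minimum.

Selinger DP (subsets sized 1..n):
  {D}: scan cost=20, card=20
  {C}: scan cost=120, card=120
  {B}: scan cost=500, card=500
  {E}: scan cost=300, card=300
  {A}: scan cost=100, card=100
  {CD}: card=300; try (D,hash)→440, (C,nl_idx)→460, (C,merge)→1100, (D,merge)→1200, (C,hash)→1720, (C,nl)→2420 …(+1); best=440 via (D,hash)
  {BD}: card=2500; try (D,hash)→1200, (B,nl_idx)→2700, (B,merge)→5140, (D,merge)→5620, (B,hash)→9040, (B,nl)→10020 …(+1); best=1200 via (D,hash)
  {DE}: card=60; try (D,hash)→800, (E,merge)→3140, (D,merge)→3420, (E,hash)→5440, (E,nl)→6020, (D,nl)→6300; best=800 via (D,hash)
  {AD}: card=200; try (D,hash)→400, (A,merge)→940, (D,merge)→1020, (A,hash)→1440, (A,nl)→2020, (D,nl)→2100; best=400 via (D,hash)
  {BCD}: card=37500; try (C,hash)→5380, (B,merge)→8440, (B,hash)→9740, (C,merge)→34660, (B,nl_idx)→40640, (C,nl_idx)→56200 …(+2); best=5380 via (C,hash)
  {CDE}: card=900; try (C,nl_idx)→2120, (C,merge)→2180, (C,hash)→2540, (E,hash)→6140, (E,merge)→6440, (C,nl)→8000 …(+1); best=2120 via (C,nl_idx)
  {ACD}: card=3000; try (A,hash)→2140, (C,hash)→2280, (C,merge)→3160, (A,merge)→4240, (C,nl_idx)→4800, (C,nl)→24400 …(+1); best=2140 via (A,hash)
  {BDE}: card=7500; try (B,merge)→6220, (B,nl_idx)→8840, (E,hash)→9100, (B,hash)→9860, (B,nl)→30800, (E,merge)→36700 …(+1); best=6220 via (B,merge)
  {ABD}: card=25000; try (A,hash)→5100, (B,merge)→7200, (B,hash)→9600, (B,nl_idx)→27200, (A,merge)→34500, (B,nl)→100400 …(+1); best=5100 via (A,hash)
  {ADE}: card=600; try (A,merge)→2020, (A,hash)→2260, (E,merge)→5200, (E,hash)→6000, (A,nl)→6800, (E,nl)→60400; best=2020 via (A,merge)
  {BCDE}: card=112500; try (B,hash)→12020, (C,hash)→15400, (B,merge)→17020, (E,hash)→48280, (C,merge)→112180, (B,nl_idx)→122720 …(+5); best=12020 via (B,hash)
  {ABCD}: card=375000; try (B,hash)→14140, (C,hash)→31780, (A,hash)→44280, (B,merge)→46140, (B,nl_idx)→404140, (C,merge)→406060 …(+5); best=14140 via (B,hash)
  {ACDE}: card=9000; try (C,hash)→4300, (A,hash)→4420, (C,merge)→9580, (E,hash)→10540, (A,merge)→12820, (C,nl_idx)→15220 …(+4); best=4300 via (C,hash)
  {ABDE}: card=75000; try (B,hash)→11620, (B,merge)→13620, (A,hash)→15120, (E,hash)→35500, (B,nl_idx)→82420, (A,merge)→112020 …(+4); best=11620 via (B,hash)
  {ABCDE}: card=1125000; try (B,hash)→22300, (C,hash)→88300, (A,hash)→125920, (B,merge)→144300, (E,hash)→394540, (B,nl_idx)→1210300 …(+8); best=22300 via (B,hash)

cost=22300; order=E,D,A,C,B; methods=hash,merge,hash,hash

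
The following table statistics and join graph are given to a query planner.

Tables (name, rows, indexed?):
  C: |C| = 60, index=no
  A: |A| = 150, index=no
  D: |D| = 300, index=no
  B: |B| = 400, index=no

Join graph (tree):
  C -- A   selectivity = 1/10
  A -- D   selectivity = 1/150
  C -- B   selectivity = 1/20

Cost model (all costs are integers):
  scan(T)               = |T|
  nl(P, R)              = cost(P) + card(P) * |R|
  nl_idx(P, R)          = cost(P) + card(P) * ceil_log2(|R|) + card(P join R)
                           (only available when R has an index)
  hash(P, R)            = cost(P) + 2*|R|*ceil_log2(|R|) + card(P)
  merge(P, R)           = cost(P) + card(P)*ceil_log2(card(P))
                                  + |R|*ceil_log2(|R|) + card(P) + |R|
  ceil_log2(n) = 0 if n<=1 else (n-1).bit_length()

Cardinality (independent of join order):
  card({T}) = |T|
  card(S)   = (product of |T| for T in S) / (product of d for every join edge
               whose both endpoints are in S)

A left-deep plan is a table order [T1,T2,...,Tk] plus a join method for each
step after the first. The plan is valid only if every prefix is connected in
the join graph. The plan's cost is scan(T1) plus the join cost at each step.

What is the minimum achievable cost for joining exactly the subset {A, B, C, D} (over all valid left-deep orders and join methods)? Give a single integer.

Selinger DP over subsets of {A,B,C,D}:
  {C}: scan cost=60, card=60
  {A}: scan cost=150, card=150
  {D}: scan cost=300, card=300
  {B}: scan cost=400, card=400
  {AC}: card=900; try (C,hash)→1020, (A,merge)→1830, (C,merge)→1920, (A,hash)→2520, (A,nl)→9060, (C,nl)→9150; best=1020 via (C,hash)
  {BC}: card=1200; try (C,hash)→1520, (B,merge)→4480, (C,merge)→4820, (B,hash)→7320, (B,nl)→24060, (C,nl)→24400; best=1520 via (C,hash)
  {AD}: card=300; try (A,hash)→3000, (D,merge)→4500, (A,merge)→4650, (D,hash)→5700, (D,nl)→45150, (A,nl)→45300; best=3000 via (A,hash)
  {ACD}: card=1800; try (C,hash)→4020, (C,merge)→6420, (D,hash)→7320, (D,merge)→13920, (C,nl)→21000, (D,nl)→271020; best=4020 via (C,hash)
  {ABC}: card=18000; try (A,hash)→5120, (B,hash)→9120, (B,merge)→14920, (A,merge)→17270, (A,nl)→181520, (B,nl)→361020; best=5120 via (A,hash)
  {ABCD}: card=36000; try (B,hash)→13020, (D,hash)→28520, (B,merge)→29620, (D,merge)→296120, (B,nl)→724020, (D,nl)→5405120; best=13020 via (B,hash)

13020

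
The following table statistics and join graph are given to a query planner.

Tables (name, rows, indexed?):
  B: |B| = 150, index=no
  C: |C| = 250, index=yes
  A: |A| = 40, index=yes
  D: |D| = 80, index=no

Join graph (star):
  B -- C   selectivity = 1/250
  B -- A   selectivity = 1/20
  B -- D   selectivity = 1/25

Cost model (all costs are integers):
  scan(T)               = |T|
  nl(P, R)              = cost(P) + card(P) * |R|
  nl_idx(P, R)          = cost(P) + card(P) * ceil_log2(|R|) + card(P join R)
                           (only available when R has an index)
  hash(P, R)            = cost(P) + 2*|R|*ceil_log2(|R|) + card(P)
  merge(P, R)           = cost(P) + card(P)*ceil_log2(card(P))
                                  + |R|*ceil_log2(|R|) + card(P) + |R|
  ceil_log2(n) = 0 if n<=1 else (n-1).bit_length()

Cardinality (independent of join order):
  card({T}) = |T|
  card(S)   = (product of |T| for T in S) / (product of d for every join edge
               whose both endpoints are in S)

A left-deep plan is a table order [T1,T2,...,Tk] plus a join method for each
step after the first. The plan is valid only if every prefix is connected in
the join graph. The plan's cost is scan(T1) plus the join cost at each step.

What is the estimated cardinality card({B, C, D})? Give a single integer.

Tables in S: B(150), C(250), D(80)
Edges inside S: B-C(d=250), B-D(d=25)
numerator = 150 * 250 * 80 = 3000000
denominator = 250 * 25 = 6250
card(S) = 3000000 / 6250 = 480

480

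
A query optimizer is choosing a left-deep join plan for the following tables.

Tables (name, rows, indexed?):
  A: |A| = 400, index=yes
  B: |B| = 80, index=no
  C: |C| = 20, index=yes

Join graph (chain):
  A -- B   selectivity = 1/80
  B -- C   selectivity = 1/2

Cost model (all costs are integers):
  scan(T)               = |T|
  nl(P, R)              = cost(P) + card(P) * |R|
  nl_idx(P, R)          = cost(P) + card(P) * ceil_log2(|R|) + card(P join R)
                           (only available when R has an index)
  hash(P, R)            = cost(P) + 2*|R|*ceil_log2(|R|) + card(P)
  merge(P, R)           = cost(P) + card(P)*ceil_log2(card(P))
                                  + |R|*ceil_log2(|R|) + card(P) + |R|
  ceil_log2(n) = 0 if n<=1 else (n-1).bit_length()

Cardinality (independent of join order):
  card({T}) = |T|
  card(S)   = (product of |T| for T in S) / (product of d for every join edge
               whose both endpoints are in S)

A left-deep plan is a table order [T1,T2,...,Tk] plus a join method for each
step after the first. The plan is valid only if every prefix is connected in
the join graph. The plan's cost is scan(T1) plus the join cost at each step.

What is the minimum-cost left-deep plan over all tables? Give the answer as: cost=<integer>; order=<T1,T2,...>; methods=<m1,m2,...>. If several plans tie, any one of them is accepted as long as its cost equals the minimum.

Selinger DP (subsets sized 1..n):
  {A}: scan cost=400, card=400
  {B}: scan cost=80, card=80
  {C}: scan cost=20, card=20
  {AB}: card=400; try (A,nl_idx)→1200, (B,hash)→1920, (A,merge)→4720, (B,merge)→5040, (A,hash)→7360, (A,nl)→32080 …(+1); best=1200 via (A,nl_idx)
  {BC}: card=800; try (C,hash)→360, (B,merge)→780, (C,merge)→840, (B,hash)→1160, (C,nl_idx)→1280, (B,nl)→1620 …(+1); best=360 via (C,hash)
  {ABC}: card=4000; try (C,hash)→1800, (C,merge)→5320, (C,nl_idx)→7200, (A,hash)→8360, (C,nl)→9200, (A,nl_idx)→11560 …(+2); best=1800 via (C,hash)

cost=1800; order=B,A,C; methods=nl_idx,hash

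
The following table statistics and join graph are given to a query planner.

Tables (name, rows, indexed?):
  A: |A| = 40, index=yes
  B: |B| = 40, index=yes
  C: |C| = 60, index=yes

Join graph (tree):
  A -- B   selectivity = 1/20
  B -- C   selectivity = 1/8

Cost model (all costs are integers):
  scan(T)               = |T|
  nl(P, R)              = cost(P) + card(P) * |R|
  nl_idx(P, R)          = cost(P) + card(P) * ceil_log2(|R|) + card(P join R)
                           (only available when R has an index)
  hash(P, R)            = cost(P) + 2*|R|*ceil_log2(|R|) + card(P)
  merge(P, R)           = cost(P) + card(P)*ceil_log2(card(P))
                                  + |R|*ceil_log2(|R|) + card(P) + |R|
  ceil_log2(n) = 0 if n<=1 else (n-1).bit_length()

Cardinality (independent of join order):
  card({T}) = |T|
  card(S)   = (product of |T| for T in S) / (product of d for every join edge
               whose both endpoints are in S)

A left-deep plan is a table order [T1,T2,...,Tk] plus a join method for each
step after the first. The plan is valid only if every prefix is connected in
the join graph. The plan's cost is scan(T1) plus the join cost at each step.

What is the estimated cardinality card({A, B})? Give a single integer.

80

Tables in S: A(40), B(40)
Edges inside S: A-B(d=20)
numerator = 40 * 40 = 1600
denominator = 20 = 20
card(S) = 1600 / 20 = 80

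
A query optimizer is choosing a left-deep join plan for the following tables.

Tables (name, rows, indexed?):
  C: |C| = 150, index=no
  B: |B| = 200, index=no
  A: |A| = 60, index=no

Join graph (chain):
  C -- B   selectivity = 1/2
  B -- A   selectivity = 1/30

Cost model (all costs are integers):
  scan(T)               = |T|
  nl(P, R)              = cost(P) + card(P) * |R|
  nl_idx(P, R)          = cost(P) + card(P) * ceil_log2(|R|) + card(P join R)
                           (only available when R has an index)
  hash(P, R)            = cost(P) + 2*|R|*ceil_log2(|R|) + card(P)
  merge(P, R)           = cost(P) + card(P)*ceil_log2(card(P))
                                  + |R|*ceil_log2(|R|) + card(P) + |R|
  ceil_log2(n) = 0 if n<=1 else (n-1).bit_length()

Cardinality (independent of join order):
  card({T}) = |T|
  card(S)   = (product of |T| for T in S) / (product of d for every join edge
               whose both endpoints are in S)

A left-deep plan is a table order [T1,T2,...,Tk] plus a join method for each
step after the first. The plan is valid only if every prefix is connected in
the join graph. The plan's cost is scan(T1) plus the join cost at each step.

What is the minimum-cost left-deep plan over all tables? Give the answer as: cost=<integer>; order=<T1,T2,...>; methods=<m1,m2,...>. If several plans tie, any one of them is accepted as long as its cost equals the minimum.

Selinger DP (subsets sized 1..n):
  {C}: scan cost=150, card=150
  {B}: scan cost=200, card=200
  {A}: scan cost=60, card=60
  {BC}: card=15000; try (C,hash)→2800, (B,merge)→3300, (C,merge)→3350, (B,hash)→3500, (B,nl)→30150, (C,nl)→30200; best=2800 via (C,hash)
  {AB}: card=400; try (A,hash)→1120, (B,merge)→2280, (A,merge)→2420, (B,hash)→3320, (B,nl)→12060, (A,nl)→12200; best=1120 via (A,hash)
  {ABC}: card=30000; try (C,hash)→3920, (C,merge)→6470, (A,hash)→18520, (C,nl)→61120, (A,merge)→228220, (A,nl)→902800; best=3920 via (C,hash)

cost=3920; order=B,A,C; methods=hash,hash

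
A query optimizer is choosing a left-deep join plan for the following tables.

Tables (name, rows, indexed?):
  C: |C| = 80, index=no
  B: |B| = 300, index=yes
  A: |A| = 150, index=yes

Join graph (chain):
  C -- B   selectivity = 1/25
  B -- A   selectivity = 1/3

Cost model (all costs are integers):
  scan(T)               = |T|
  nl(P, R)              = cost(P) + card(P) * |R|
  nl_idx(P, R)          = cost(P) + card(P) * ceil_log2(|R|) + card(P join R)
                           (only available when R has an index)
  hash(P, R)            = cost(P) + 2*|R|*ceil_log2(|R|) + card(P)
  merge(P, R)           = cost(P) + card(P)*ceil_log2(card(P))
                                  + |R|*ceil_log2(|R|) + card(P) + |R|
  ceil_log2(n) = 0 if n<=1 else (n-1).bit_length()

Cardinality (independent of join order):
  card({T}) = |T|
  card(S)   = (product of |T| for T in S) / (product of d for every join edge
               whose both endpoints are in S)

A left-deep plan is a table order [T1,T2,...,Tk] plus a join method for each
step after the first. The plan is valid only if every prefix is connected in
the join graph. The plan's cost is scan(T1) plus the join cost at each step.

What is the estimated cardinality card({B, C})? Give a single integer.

Tables in S: B(300), C(80)
Edges inside S: C-B(d=25)
numerator = 300 * 80 = 24000
denominator = 25 = 25
card(S) = 24000 / 25 = 960

960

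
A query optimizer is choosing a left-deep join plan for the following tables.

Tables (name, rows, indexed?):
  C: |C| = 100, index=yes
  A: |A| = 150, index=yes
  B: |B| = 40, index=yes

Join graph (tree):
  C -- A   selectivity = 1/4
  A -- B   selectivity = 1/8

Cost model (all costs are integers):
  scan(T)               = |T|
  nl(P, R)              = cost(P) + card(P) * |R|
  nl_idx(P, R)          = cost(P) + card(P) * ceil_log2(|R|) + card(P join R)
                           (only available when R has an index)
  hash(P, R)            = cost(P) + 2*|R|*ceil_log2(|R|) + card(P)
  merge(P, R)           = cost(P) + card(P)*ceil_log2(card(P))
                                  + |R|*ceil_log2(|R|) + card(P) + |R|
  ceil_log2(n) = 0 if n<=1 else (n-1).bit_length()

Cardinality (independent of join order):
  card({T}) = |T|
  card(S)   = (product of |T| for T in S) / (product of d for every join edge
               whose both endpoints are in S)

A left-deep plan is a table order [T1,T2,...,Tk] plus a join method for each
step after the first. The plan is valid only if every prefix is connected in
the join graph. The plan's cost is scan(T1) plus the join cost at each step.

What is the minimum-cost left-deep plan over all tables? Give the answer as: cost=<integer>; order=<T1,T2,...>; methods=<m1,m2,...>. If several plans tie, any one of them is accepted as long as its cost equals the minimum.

Selinger DP (subsets sized 1..n):
  {C}: scan cost=100, card=100
  {A}: scan cost=150, card=150
  {B}: scan cost=40, card=40
  {AC}: card=3750; try (C,hash)→1700, (A,merge)→2250, (C,merge)→2300, (A,hash)→2600, (A,nl_idx)→4650, (C,nl_idx)→4950 …(+2); best=1700 via (C,hash)
  {AB}: card=750; try (B,hash)→780, (A,nl_idx)→1110, (A,merge)→1670, (B,merge)→1780, (B,nl_idx)→1800, (A,hash)→2480 …(+2); best=780 via (B,hash)
  {ABC}: card=18750; try (C,hash)→2930, (B,hash)→5930, (C,merge)→9830, (C,nl_idx)→24780, (B,nl_idx)→42950, (B,merge)→50730 …(+2); best=2930 via (C,hash)

cost=2930; order=A,B,C; methods=hash,hash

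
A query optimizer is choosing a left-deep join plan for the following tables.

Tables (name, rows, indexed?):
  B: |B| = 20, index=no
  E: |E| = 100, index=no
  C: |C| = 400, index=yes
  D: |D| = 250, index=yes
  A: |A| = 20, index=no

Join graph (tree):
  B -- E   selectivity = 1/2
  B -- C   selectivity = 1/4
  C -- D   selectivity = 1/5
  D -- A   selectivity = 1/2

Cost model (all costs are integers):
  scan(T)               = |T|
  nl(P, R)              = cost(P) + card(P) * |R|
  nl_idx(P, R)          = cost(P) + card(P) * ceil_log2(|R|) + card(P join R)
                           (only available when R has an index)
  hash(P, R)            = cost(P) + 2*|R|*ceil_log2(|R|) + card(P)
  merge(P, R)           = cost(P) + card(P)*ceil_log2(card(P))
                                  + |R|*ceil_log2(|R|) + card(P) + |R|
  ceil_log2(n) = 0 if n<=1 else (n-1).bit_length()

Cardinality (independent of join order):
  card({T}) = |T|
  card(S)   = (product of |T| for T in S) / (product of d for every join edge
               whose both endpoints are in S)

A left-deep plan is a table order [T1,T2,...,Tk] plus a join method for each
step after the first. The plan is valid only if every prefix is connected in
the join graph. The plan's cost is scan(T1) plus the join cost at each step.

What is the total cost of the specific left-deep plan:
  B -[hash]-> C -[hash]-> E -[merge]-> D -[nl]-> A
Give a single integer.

101812890

step 1: scan B: cost=20, card=20
step 2: join C via hash
    card(P join C) = 20*400/(4) = 2000
    cost = 20 + 2*400*9 + 20 = 7240
step 3: join E via hash
    card(P join E) = 2000*100/(2) = 100000
    cost = 7240 + 2*100*7 + 2000 = 10640
step 4: join D via merge
    card(P join D) = 100000*250/(5) = 5000000
    cost = 10640 + 100000*17 + 250*8 + 100000 + 250 = 1812890
step 5: join A via nl
    card(P join A) = 5000000*20/(2) = 50000000
    cost = 1812890 + 5000000*20 = 101812890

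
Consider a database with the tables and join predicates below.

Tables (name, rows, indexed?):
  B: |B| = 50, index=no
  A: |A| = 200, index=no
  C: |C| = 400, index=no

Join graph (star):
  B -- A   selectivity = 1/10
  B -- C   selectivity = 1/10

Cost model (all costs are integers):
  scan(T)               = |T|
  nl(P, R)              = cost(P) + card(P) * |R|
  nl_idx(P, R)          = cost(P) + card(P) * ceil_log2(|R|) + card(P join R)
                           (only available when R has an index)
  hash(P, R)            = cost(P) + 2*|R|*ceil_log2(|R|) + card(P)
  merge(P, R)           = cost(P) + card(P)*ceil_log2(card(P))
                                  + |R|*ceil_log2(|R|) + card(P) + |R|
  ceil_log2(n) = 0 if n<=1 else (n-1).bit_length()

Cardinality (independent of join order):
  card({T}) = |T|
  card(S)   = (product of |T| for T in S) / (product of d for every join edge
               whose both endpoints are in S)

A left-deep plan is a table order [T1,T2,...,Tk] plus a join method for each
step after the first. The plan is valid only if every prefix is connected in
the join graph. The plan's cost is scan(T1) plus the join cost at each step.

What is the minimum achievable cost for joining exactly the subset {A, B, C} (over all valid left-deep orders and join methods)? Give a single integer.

Selinger DP over subsets of {A,B,C}:
  {B}: scan cost=50, card=50
  {A}: scan cost=200, card=200
  {C}: scan cost=400, card=400
  {AB}: card=1000; try (B,hash)→1000, (A,merge)→2200, (B,merge)→2350, (A,hash)→3300, (A,nl)→10050, (B,nl)→10200; best=1000 via (B,hash)
  {BC}: card=2000; try (B,hash)→1400, (C,merge)→4400, (B,merge)→4750, (C,hash)→7300, (C,nl)→20050, (B,nl)→20400; best=1400 via (B,hash)
  {ABC}: card=40000; try (A,hash)→6600, (C,hash)→9200, (C,merge)→16000, (A,merge)→27200, (C,nl)→401000, (A,nl)→401400; best=6600 via (A,hash)

6600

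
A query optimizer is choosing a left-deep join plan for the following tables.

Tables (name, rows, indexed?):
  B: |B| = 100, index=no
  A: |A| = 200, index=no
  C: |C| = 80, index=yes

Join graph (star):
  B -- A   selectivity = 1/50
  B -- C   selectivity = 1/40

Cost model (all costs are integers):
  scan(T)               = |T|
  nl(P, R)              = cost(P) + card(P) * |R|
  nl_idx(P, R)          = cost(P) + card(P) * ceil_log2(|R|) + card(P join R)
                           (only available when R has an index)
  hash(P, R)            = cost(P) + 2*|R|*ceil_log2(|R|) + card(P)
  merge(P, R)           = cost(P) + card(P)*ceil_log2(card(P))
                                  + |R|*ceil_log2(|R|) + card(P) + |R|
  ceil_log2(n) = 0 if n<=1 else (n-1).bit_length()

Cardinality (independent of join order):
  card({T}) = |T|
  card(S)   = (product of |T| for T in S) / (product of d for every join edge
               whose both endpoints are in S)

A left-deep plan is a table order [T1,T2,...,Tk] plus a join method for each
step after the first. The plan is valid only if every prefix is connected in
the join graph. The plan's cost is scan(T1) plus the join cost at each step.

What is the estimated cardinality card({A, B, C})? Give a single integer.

Tables in S: A(200), B(100), C(80)
Edges inside S: B-A(d=50), B-C(d=40)
numerator = 200 * 100 * 80 = 1600000
denominator = 50 * 40 = 2000
card(S) = 1600000 / 2000 = 800

800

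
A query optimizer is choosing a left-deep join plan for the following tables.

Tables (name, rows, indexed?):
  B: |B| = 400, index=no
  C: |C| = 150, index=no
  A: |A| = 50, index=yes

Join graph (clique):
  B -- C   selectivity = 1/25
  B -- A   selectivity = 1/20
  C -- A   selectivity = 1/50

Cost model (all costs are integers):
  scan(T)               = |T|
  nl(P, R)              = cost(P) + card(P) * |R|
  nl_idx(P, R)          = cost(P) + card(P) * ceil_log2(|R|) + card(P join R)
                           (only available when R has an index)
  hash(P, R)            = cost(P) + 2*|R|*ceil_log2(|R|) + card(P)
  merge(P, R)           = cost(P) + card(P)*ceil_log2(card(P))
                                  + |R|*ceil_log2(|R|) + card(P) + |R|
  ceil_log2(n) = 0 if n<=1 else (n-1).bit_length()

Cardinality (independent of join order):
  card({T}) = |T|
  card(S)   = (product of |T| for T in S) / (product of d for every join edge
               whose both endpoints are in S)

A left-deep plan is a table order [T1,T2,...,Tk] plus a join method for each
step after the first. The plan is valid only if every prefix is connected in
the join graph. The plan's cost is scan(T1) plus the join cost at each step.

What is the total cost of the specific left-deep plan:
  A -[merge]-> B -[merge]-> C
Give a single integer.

16750

step 1: scan A: cost=50, card=50
step 2: join B via merge
    card(P join B) = 50*400/(20) = 1000
    cost = 50 + 50*6 + 400*9 + 50 + 400 = 4400
step 3: join C via merge
    card(P join C) = 1000*150/(25*50) = 120
    cost = 4400 + 1000*10 + 150*8 + 1000 + 150 = 16750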